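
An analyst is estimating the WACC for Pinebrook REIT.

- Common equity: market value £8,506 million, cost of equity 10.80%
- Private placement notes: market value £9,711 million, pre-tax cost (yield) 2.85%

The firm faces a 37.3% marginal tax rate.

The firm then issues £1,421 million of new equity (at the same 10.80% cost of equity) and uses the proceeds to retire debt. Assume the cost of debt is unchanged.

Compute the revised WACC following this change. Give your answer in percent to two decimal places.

6.70%

After the change:
Total capital V = 9927 + 8290 = 18217.
Equity: weight = 9927/18217 = 0.5449; cost = 10.8%.
Private placement notes: weight = 8290/18217 = 0.4551; after-tax cost = 2.85% × (1 − 37.3%) = 1.7870%.
WACC = 0.5449 × 10.8000% + 0.4551 × 1.7870% = 6.6984%.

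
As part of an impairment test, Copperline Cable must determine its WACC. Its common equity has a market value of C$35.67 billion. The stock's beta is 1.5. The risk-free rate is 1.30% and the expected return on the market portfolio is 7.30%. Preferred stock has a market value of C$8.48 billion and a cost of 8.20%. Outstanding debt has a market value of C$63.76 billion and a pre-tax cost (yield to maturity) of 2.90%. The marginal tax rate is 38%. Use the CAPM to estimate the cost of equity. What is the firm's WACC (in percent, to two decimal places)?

5.11%

Market risk premium = 7.3% − 1.3% = 6.0%.
Cost of equity via CAPM: Re = 1.3% + 1.5 × 6.0% = 10.3000%.
Total capital V = 35.67 + 8.48 + 63.76 = 107.91.
Equity: weight = 35.67/107.91 = 0.3306; cost = 10.3%.
Preferred: weight = 8.48/107.91 = 0.0786; cost = 8.2%.
Debt: weight = 63.76/107.91 = 0.5909; after-tax cost = 2.9% × (1 − 38%) = 1.7980%.
WACC = 0.3306 × 10.3000% + 0.0786 × 8.2000% + 0.5909 × 1.7980% = 5.1115%.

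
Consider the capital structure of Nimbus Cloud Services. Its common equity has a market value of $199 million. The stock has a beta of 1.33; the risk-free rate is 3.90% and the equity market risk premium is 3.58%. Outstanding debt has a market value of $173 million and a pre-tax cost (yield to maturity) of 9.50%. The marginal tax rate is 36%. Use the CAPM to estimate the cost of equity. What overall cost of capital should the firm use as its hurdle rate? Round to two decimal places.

7.46%

Cost of equity via CAPM: Re = 3.9% + 1.33 × 3.58% = 8.6614%.
Total capital V = 199 + 173 = 372.
Equity: weight = 199/372 = 0.5349; cost = 8.6614%.
Debt: weight = 173/372 = 0.4651; after-tax cost = 9.5% × (1 − 36%) = 6.0800%.
WACC = 0.5349 × 8.6614% + 0.4651 × 6.0800% = 7.4609%.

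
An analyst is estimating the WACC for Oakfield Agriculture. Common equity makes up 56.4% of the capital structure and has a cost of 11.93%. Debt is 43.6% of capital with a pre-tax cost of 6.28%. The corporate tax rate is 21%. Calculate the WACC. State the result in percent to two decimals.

After-tax cost of debt = 6.28% × (1 − 21%) = 4.9612%.
WACC = 0.564 × 11.9300% + 0.436 × 4.9612% = 8.8916%.

8.89%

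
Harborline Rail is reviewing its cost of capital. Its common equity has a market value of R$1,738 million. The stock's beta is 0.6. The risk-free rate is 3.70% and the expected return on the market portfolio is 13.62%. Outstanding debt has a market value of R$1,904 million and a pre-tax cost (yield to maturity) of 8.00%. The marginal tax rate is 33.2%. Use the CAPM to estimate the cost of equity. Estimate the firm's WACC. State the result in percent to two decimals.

7.40%

Market risk premium = 13.62% − 3.7% = 9.92%.
Cost of equity via CAPM: Re = 3.7% + 0.6 × 9.92% = 9.6520%.
Total capital V = 1738 + 1904 = 3642.
Equity: weight = 1738/3642 = 0.4772; cost = 9.652%.
Debt: weight = 1904/3642 = 0.5228; after-tax cost = 8% × (1 − 33.2%) = 5.3440%.
WACC = 0.4772 × 9.6520% + 0.5228 × 5.3440% = 7.3998%.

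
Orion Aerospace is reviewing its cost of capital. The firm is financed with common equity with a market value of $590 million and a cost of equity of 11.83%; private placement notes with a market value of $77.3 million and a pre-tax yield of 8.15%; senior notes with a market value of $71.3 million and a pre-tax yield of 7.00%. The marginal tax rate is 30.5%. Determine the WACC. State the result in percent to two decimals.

10.51%

Total capital V = 590 + 77.3 + 71.3 = 738.6.
Equity: weight = 590/738.6 = 0.7988; cost = 11.83%.
Private placement notes: weight = 77.3/738.6 = 0.1047; after-tax cost = 8.15% × (1 − 30.5%) = 5.6643%.
Senior notes: weight = 71.3/738.6 = 0.0965; after-tax cost = 7% × (1 − 30.5%) = 4.8650%.
WACC = 0.7988 × 11.8300% + 0.1047 × 5.6643% + 0.0965 × 4.8650% = 10.5123%.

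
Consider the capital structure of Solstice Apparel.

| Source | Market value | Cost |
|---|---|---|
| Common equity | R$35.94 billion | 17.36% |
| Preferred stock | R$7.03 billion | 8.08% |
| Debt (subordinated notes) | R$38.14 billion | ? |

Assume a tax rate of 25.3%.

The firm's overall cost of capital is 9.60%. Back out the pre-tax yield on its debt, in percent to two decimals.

3.44%

Total capital V = 35.94 + 7.03 + 38.14 = 81.11.
Equity weight = 35.94/81.11 = 0.4431.
Preferred weight = 7.03/81.11 = 0.0867.
Subordinated notes weight = 38.14/81.11 = 0.4702.
Equity contribution = 0.4431 × 17.36% = 7.6923%.
Preferred contribution = 0.0867 × 8.08% = 0.7003%.
Remaining for debt = 9.6% − 8.3926% = 1.2074%.
Rd × (1 − 25.3%) × 0.4702 = 1.2074%  ⇒  Rd = 3.4375%.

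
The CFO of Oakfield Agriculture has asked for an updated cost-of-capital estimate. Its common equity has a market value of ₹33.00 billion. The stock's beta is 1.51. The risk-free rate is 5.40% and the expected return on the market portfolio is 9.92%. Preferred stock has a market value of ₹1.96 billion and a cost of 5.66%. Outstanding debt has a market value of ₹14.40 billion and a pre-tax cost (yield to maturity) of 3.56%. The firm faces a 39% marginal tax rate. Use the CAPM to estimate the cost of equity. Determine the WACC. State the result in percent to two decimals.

Market risk premium = 9.92% − 5.4% = 4.52%.
Cost of equity via CAPM: Re = 5.4% + 1.51 × 4.52% = 12.2252%.
Total capital V = 33 + 1.96 + 14.4 = 49.36.
Equity: weight = 33/49.36 = 0.6686; cost = 12.2252%.
Preferred: weight = 1.96/49.36 = 0.0397; cost = 5.66%.
Debt: weight = 14.4/49.36 = 0.2917; after-tax cost = 3.56% × (1 − 39%) = 2.1716%.
WACC = 0.6686 × 12.2252% + 0.0397 × 5.6600% + 0.2917 × 2.1716% = 9.0315%.

9.03%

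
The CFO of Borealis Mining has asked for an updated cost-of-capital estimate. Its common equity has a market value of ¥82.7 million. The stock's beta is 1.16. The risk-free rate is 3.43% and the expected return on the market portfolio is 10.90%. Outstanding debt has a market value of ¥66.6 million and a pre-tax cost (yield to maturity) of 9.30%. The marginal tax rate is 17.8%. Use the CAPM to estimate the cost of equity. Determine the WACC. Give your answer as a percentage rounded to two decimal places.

Market risk premium = 10.9% − 3.43% = 7.47%.
Cost of equity via CAPM: Re = 3.43% + 1.16 × 7.47% = 12.0952%.
Total capital V = 82.7 + 66.6 = 149.3.
Equity: weight = 82.7/149.3 = 0.5539; cost = 12.0952%.
Debt: weight = 66.6/149.3 = 0.4461; after-tax cost = 9.3% × (1 − 17.8%) = 7.6446%.
WACC = 0.5539 × 12.0952% + 0.4461 × 7.6446% = 10.1099%.

10.11%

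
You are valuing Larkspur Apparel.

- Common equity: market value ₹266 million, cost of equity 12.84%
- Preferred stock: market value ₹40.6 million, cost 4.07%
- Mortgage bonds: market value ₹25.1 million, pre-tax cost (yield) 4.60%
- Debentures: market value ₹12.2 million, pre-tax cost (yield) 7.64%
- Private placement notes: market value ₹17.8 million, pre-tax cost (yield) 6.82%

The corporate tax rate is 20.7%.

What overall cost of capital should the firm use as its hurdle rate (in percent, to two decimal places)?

10.62%

Total capital V = 266 + 40.6 + 25.1 + 12.2 + 17.8 = 361.7.
Equity: weight = 266/361.7 = 0.7354; cost = 12.84%.
Preferred: weight = 40.6/361.7 = 0.1122; cost = 4.07%.
Mortgage bonds: weight = 25.1/361.7 = 0.0694; after-tax cost = 4.6% × (1 − 20.7%) = 3.6478%.
Debentures: weight = 12.2/361.7 = 0.0337; after-tax cost = 7.64% × (1 − 20.7%) = 6.0585%.
Private placement notes: weight = 17.8/361.7 = 0.0492; after-tax cost = 6.82% × (1 − 20.7%) = 5.4083%.
WACC = 0.7354 × 12.8400% + 0.1122 × 4.0700% + 0.0694 × 3.6478% + 0.0337 × 6.0585% + 0.0492 × 5.4083% = 10.6232%.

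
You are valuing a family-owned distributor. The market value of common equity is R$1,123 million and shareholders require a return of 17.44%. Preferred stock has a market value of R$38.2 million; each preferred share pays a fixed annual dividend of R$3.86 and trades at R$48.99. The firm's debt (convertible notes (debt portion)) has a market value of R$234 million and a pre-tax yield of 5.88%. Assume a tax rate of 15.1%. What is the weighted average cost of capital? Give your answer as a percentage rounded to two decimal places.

Cost of preferred: Rp = 3.86 / 48.99 = 7.8792%.
Total capital V = 1123 + 38.2 + 234 = 1395.2.
Equity: weight = 1123/1395.2 = 0.8049; cost = 17.44%.
Preferred: weight = 38.2/1395.2 = 0.0274; cost = 7.8792%.
Convertible notes (debt portion): weight = 234/1395.2 = 0.1677; after-tax cost = 5.88% × (1 − 15.1%) = 4.9921%.
WACC = 0.8049 × 17.4400% + 0.0274 × 7.8792% + 0.1677 × 4.9921% = 15.0905%.

15.09%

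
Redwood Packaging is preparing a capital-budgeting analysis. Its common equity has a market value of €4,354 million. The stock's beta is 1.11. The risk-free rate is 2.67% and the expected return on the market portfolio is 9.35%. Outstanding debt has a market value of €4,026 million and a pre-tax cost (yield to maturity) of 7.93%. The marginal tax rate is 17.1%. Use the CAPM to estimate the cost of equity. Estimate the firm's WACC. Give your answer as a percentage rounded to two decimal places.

Market risk premium = 9.35% − 2.67% = 6.68%.
Cost of equity via CAPM: Re = 2.67% + 1.11 × 6.68% = 10.0848%.
Total capital V = 4354 + 4026 = 8380.
Equity: weight = 4354/8380 = 0.5196; cost = 10.0848%.
Debt: weight = 4026/8380 = 0.4804; after-tax cost = 7.93% × (1 − 17.1%) = 6.5740%.
WACC = 0.5196 × 10.0848% + 0.4804 × 6.5740% = 8.3981%.

8.40%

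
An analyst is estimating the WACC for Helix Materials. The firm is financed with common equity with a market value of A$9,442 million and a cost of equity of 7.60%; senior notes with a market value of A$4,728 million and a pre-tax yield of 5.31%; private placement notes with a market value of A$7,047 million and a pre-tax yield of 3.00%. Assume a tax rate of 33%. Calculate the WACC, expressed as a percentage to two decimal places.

4.84%

Total capital V = 9442 + 4728 + 7047 = 21217.
Equity: weight = 9442/21217 = 0.4450; cost = 7.6%.
Senior notes: weight = 4728/21217 = 0.2228; after-tax cost = 5.31% × (1 − 33%) = 3.5577%.
Private placement notes: weight = 7047/21217 = 0.3321; after-tax cost = 3% × (1 − 33%) = 2.0100%.
WACC = 0.4450 × 7.6000% + 0.2228 × 3.5577% + 0.3321 × 2.0100% = 4.8426%.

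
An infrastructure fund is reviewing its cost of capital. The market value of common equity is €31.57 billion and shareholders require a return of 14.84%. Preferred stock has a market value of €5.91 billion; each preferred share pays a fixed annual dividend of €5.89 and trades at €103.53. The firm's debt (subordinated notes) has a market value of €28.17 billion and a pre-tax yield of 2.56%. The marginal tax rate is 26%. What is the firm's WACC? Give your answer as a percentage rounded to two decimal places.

Cost of preferred: Rp = 5.89 / 103.53 = 5.6892%.
Total capital V = 31.57 + 5.91 + 28.17 = 65.65.
Equity: weight = 31.57/65.65 = 0.4809; cost = 14.84%.
Preferred: weight = 5.91/65.65 = 0.0900; cost = 5.6892%.
Subordinated notes: weight = 28.17/65.65 = 0.4291; after-tax cost = 2.56% × (1 − 26%) = 1.8944%.
WACC = 0.4809 × 14.8400% + 0.0900 × 5.6892% + 0.4291 × 1.8944% = 8.4613%.

8.46%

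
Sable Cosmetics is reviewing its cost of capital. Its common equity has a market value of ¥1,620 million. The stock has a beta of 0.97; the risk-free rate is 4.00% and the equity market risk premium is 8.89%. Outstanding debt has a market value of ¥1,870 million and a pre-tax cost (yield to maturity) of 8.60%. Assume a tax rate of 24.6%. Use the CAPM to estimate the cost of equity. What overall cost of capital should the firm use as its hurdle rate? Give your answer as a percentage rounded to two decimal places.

Cost of equity via CAPM: Re = 4.0% + 0.97 × 8.89% = 12.6233%.
Total capital V = 1620 + 1870 = 3490.
Equity: weight = 1620/3490 = 0.4642; cost = 12.6233%.
Debt: weight = 1870/3490 = 0.5358; after-tax cost = 8.6% × (1 − 24.6%) = 6.4844%.
WACC = 0.4642 × 12.6233% + 0.5358 × 6.4844% = 9.3340%.

9.33%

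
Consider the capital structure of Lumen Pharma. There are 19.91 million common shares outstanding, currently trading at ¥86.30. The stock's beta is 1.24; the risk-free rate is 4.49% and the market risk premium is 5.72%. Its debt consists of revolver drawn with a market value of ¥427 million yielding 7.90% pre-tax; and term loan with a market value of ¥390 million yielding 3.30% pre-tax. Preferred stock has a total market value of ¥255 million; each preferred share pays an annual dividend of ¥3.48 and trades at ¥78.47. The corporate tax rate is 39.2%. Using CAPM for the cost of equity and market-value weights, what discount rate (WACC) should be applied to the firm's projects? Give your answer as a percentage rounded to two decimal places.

Cost of equity via CAPM: Re = 4.49% + 1.24 × 5.72% = 11.5828%.
Cost of preferred: Rp = 3.48 / 78.47 = 4.4348%.
Market value of equity E = 86.3 × 19.91m = 1718.233m.
Total capital V = 1718.233 + 255 + 427 + 390 = 2790.233.
Equity: weight = 1718.233/2790.233 = 0.6158; cost = 11.5828%.
Preferred: weight = 255/2790.233 = 0.0914; cost = 4.4348%.
Revolver drawn: weight = 427/2790.233 = 0.1530; after-tax cost = 7.9% × (1 − 39.2%) = 4.8032%.
Term loan: weight = 390/2790.233 = 0.1398; after-tax cost = 3.3% × (1 − 39.2%) = 2.0064%.
WACC = 0.6158 × 11.5828% + 0.0914 × 4.4348% + 0.1530 × 4.8032% + 0.1398 × 2.0064% = 8.5535%.

8.55%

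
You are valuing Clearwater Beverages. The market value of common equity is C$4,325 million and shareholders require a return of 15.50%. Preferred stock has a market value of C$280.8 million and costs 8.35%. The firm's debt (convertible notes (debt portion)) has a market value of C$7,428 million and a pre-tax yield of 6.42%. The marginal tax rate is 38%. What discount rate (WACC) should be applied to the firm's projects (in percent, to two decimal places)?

Total capital V = 4325 + 280.8 + 7428 = 12033.8.
Equity: weight = 4325/12033.8 = 0.3594; cost = 15.5%.
Preferred: weight = 280.8/12033.8 = 0.0233; cost = 8.35%.
Convertible notes (debt portion): weight = 7428/12033.8 = 0.6173; after-tax cost = 6.42% × (1 − 38%) = 3.9804%.
WACC = 0.3594 × 15.5000% + 0.0233 × 8.3500% + 0.6173 × 3.9804% = 8.2226%.

8.22%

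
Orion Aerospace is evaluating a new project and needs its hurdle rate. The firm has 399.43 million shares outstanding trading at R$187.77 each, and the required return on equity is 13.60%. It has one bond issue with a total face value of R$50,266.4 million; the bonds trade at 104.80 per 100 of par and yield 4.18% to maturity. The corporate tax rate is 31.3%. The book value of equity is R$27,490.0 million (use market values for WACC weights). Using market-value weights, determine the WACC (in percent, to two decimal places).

Market value of equity E = 187.77 × 399.43m = 75000.9711m. Market value of debt D = 50266.4m × 104.8/100 = 52679.1872m.
Total capital V = 75000.9711 + 52679.1872 = 127680.1583.
Equity: weight = 75000.9711/127680.1583 = 0.5874; cost = 13.6%.
Bonds outstanding: weight = 52679.1872/127680.1583 = 0.4126; after-tax cost = 4.18% × (1 − 31.3%) = 2.8717%.
WACC = 0.5874 × 13.6000% + 0.4126 × 2.8717% = 9.1736%.

9.17%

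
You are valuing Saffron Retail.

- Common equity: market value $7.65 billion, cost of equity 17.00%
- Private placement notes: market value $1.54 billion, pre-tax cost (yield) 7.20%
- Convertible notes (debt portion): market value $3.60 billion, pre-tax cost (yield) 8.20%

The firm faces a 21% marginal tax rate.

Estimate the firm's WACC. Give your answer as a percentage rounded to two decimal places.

Total capital V = 7.65 + 1.54 + 3.6 = 12.79.
Equity: weight = 7.65/12.79 = 0.5981; cost = 17%.
Private placement notes: weight = 1.54/12.79 = 0.1204; after-tax cost = 7.2% × (1 − 21%) = 5.6880%.
Convertible notes (debt portion): weight = 3.6/12.79 = 0.2815; after-tax cost = 8.2% × (1 − 21%) = 6.4780%.
WACC = 0.5981 × 17.0000% + 0.1204 × 5.6880% + 0.2815 × 6.4780% = 12.6763%.

12.68%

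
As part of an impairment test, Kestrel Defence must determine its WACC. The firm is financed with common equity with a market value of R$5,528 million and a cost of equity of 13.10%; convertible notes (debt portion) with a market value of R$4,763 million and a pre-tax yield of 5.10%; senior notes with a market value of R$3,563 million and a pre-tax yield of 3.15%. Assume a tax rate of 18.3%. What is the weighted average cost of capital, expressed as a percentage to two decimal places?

Total capital V = 5528 + 4763 + 3563 = 13854.
Equity: weight = 5528/13854 = 0.3990; cost = 13.1%.
Convertible notes (debt portion): weight = 4763/13854 = 0.3438; after-tax cost = 5.1% × (1 − 18.3%) = 4.1667%.
Senior notes: weight = 3563/13854 = 0.2572; after-tax cost = 3.15% × (1 − 18.3%) = 2.5735%.
WACC = 0.3990 × 13.1000% + 0.3438 × 4.1667% + 0.2572 × 2.5735% = 7.3215%.

7.32%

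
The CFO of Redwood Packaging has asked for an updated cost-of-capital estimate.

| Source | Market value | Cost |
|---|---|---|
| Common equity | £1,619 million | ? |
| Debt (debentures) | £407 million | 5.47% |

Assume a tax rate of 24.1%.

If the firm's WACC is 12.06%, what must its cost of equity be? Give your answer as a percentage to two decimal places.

14.05%

Total capital V = 1619 + 407 = 2026.
Equity weight = 1619/2026 = 0.7991.
Debentures weight = 407/2026 = 0.2009.
Debt contribution = 0.2009 × 5.47% × (1 − 24.1%) = 0.8340%.
Required equity contribution = 12.06% − 0.8340% = 11.2260%.
Re = 11.2260% / 0.7991 = 14.0481%.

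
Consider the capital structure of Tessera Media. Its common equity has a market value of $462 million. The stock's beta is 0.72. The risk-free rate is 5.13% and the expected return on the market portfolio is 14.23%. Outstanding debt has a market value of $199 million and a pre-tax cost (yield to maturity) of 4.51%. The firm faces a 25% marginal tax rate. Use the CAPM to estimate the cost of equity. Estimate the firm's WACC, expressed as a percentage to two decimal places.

9.18%

Market risk premium = 14.23% − 5.13% = 9.1%.
Cost of equity via CAPM: Re = 5.13% + 0.72 × 9.1% = 11.6820%.
Total capital V = 462 + 199 = 661.
Equity: weight = 462/661 = 0.6989; cost = 11.682%.
Debt: weight = 199/661 = 0.3011; after-tax cost = 4.51% × (1 − 25%) = 3.3825%.
WACC = 0.6989 × 11.6820% + 0.3011 × 3.3825% = 9.1834%.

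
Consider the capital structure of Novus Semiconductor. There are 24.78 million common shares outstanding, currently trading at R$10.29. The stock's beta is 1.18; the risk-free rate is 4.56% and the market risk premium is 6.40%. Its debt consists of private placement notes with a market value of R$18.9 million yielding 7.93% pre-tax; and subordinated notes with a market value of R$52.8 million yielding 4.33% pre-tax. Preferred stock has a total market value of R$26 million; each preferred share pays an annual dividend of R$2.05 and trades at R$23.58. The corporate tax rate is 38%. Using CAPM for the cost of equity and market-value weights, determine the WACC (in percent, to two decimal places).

10.06%

Cost of equity via CAPM: Re = 4.56% + 1.18 × 6.4% = 12.1120%.
Cost of preferred: Rp = 2.05 / 23.58 = 8.6938%.
Market value of equity E = 10.29 × 24.78m = 254.9862m.
Total capital V = 254.9862 + 26 + 18.9 + 52.8 = 352.6862.
Equity: weight = 254.9862/352.6862 = 0.7230; cost = 12.112%.
Preferred: weight = 26/352.6862 = 0.0737; cost = 8.6938%.
Private placement notes: weight = 18.9/352.6862 = 0.0536; after-tax cost = 7.93% × (1 − 38%) = 4.9166%.
Subordinated notes: weight = 52.8/352.6862 = 0.1497; after-tax cost = 4.33% × (1 − 38%) = 2.6846%.
WACC = 0.7230 × 12.1120% + 0.0737 × 8.6938% + 0.0536 × 4.9166% + 0.1497 × 2.6846% = 10.0631%.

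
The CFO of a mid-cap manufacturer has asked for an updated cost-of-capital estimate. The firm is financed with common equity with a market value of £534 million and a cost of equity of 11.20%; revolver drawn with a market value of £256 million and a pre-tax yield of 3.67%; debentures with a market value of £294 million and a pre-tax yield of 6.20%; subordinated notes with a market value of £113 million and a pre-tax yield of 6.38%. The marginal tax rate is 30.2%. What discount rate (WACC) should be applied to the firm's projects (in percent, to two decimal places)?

Total capital V = 534 + 256 + 294 + 113 = 1197.
Equity: weight = 534/1197 = 0.4461; cost = 11.2%.
Revolver drawn: weight = 256/1197 = 0.2139; after-tax cost = 3.67% × (1 − 30.2%) = 2.5617%.
Debentures: weight = 294/1197 = 0.2456; after-tax cost = 6.2% × (1 − 30.2%) = 4.3276%.
Subordinated notes: weight = 113/1197 = 0.0944; after-tax cost = 6.38% × (1 − 30.2%) = 4.4532%.
WACC = 0.4461 × 11.2000% + 0.2139 × 2.5617% + 0.2456 × 4.3276% + 0.0944 × 4.4532% = 7.0277%.

7.03%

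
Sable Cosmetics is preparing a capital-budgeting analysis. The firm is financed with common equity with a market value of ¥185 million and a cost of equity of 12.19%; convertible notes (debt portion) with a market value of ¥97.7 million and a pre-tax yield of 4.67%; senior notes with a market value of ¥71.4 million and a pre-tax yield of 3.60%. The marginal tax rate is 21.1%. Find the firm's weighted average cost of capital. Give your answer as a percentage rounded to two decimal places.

Total capital V = 185 + 97.7 + 71.4 = 354.1.
Equity: weight = 185/354.1 = 0.5225; cost = 12.19%.
Convertible notes (debt portion): weight = 97.7/354.1 = 0.2759; after-tax cost = 4.67% × (1 − 21.1%) = 3.6846%.
Senior notes: weight = 71.4/354.1 = 0.2016; after-tax cost = 3.6% × (1 − 21.1%) = 2.8404%.
WACC = 0.5225 × 12.1900% + 0.2759 × 3.6846% + 0.2016 × 2.8404% = 7.9580%.

7.96%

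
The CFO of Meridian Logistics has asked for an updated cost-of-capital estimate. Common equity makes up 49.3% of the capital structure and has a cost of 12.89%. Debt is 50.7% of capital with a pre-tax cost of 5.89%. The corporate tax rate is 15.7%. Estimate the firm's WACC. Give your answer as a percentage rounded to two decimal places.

After-tax cost of debt = 5.89% × (1 − 15.7%) = 4.9653%.
WACC = 0.493 × 12.8900% + 0.507 × 4.9653% = 8.8722%.

8.87%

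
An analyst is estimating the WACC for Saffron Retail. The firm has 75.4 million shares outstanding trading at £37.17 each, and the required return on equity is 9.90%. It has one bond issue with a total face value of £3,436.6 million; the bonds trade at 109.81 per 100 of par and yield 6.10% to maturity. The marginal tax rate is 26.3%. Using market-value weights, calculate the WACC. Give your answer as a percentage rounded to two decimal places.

Market value of equity E = 37.17 × 75.4m = 2802.618m. Market value of debt D = 3436.6m × 109.81/100 = 3773.73046m.
Total capital V = 2802.618 + 3773.73046 = 6576.34846.
Equity: weight = 2802.618/6576.34846 = 0.4262; cost = 9.9%.
Bonds outstanding: weight = 3773.73046/6576.34846 = 0.5738; after-tax cost = 6.1% × (1 − 26.3%) = 4.4957%.
WACC = 0.4262 × 9.9000% + 0.5738 × 4.4957% = 6.7988%.

6.80%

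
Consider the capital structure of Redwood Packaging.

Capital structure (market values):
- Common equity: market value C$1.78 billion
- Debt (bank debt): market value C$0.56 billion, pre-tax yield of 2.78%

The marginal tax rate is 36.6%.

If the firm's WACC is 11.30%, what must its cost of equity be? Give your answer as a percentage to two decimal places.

Total capital V = 1.78 + 0.56 = 2.34.
Equity weight = 1.78/2.34 = 0.7607.
Bank debt weight = 0.56/2.34 = 0.2393.
Debt contribution = 0.2393 × 2.78% × (1 − 36.6%) = 0.4218%.
Required equity contribution = 11.3% − 0.4218% = 10.8782%.
Re = 10.8782% / 0.7607 = 14.3006%.

14.30%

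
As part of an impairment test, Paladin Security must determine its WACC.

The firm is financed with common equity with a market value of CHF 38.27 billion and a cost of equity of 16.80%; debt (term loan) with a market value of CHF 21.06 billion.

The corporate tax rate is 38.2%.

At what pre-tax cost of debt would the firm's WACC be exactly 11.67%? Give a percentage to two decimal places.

3.80%

Total capital V = 38.27 + 21.06 = 59.33.
Equity weight = 38.27/59.33 = 0.6450.
Term loan weight = 21.06/59.33 = 0.3550.
Equity contribution = 0.6450 × 16.8% = 10.8366%.
Remaining for debt = 11.67% − 10.8366% = 0.8334%.
Rd × (1 − 38.2%) × 0.3550 = 0.8334%  ⇒  Rd = 3.7991%.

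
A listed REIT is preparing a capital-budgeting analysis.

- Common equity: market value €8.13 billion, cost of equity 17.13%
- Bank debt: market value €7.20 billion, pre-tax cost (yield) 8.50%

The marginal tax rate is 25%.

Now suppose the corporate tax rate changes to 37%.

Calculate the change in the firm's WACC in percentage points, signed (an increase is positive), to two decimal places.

Current WACC:
Total capital V = 8.13 + 7.2 = 15.33.
Equity: weight = 8.13/15.33 = 0.5303; cost = 17.13%.
Bank debt: weight = 7.2/15.33 = 0.4697; after-tax cost = 8.5% × (1 − 25%) = 6.3750%.
WACC = 0.5303 × 17.1300% + 0.4697 × 6.3750% = 12.0787%.
After the change:
Total capital V = 8.13 + 7.2 = 15.33.
Equity: weight = 8.13/15.33 = 0.5303; cost = 17.13%.
Bank debt: weight = 7.2/15.33 = 0.4697; after-tax cost = 8.5% × (1 − 37%) = 5.3550%.
WACC = 0.5303 × 17.1300% + 0.4697 × 5.3550% = 11.5997%.
Change in WACC = 11.5997% − 12.0787% = -0.4791 pp.

-0.48 pp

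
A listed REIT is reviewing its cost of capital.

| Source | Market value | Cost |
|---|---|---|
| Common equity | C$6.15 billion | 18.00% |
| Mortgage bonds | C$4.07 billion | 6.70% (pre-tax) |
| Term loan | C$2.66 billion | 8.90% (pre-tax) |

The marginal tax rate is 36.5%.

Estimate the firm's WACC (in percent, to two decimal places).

Total capital V = 6.15 + 4.07 + 2.66 = 12.88.
Equity: weight = 6.15/12.88 = 0.4775; cost = 18%.
Mortgage bonds: weight = 4.07/12.88 = 0.3160; after-tax cost = 6.7% × (1 − 36.5%) = 4.2545%.
Term loan: weight = 2.66/12.88 = 0.2065; after-tax cost = 8.9% × (1 − 36.5%) = 5.6515%.
WACC = 0.4775 × 18.0000% + 0.3160 × 4.2545% + 0.2065 × 5.6515% = 11.1063%.

11.11%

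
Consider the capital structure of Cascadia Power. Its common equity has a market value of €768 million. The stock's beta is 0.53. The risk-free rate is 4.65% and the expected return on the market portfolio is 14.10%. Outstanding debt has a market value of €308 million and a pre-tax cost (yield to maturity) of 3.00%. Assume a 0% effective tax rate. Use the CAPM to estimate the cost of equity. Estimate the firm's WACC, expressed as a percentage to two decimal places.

7.75%

Market risk premium = 14.1% − 4.65% = 9.45%.
Cost of equity via CAPM: Re = 4.65% + 0.53 × 9.45% = 9.6585%.
Total capital V = 768 + 308 = 1076.
Equity: weight = 768/1076 = 0.7138; cost = 9.6585%.
Debt: weight = 308/1076 = 0.2862; after-tax cost = 3% × (1 − 0%) = 3.0000%.
WACC = 0.7138 × 9.6585% + 0.2862 × 3.0000% = 7.7525%.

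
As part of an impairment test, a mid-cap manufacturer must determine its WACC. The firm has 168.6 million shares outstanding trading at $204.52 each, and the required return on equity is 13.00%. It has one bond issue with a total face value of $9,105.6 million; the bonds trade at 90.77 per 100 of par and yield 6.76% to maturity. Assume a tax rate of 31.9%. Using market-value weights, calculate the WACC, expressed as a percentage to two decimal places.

Market value of equity E = 204.52 × 168.6m = 34482.072m. Market value of debt D = 9105.6m × 90.77/100 = 8265.15312m.
Total capital V = 34482.072 + 8265.15312 = 42747.22512.
Equity: weight = 34482.072/42747.22512 = 0.8067; cost = 13%.
Bonds outstanding: weight = 8265.15312/42747.22512 = 0.1933; after-tax cost = 6.76% × (1 − 31.9%) = 4.6036%.
WACC = 0.8067 × 13.0000% + 0.1933 × 4.6036% = 11.3766%.

11.38%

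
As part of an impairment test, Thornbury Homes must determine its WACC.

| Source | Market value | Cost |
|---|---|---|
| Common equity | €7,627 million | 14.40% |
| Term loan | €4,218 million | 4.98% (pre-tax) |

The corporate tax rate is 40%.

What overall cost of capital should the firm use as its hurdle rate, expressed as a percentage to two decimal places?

Total capital V = 7627 + 4218 = 11845.
Equity: weight = 7627/11845 = 0.6439; cost = 14.4%.
Term loan: weight = 4218/11845 = 0.3561; after-tax cost = 4.98% × (1 − 40%) = 2.9880%.
WACC = 0.6439 × 14.4000% + 0.3561 × 2.9880% = 10.3362%.

10.34%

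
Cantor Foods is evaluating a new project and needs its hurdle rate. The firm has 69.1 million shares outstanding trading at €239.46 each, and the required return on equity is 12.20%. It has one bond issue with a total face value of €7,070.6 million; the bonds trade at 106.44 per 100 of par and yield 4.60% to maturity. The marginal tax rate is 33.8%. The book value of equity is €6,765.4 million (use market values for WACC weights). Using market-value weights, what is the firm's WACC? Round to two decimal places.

9.34%

Market value of equity E = 239.46 × 69.1m = 16546.686m. Market value of debt D = 7070.6m × 106.44/100 = 7525.94664m.
Total capital V = 16546.686 + 7525.94664 = 24072.63264.
Equity: weight = 16546.686/24072.63264 = 0.6874; cost = 12.2%.
Bonds outstanding: weight = 7525.94664/24072.63264 = 0.3126; after-tax cost = 4.6% × (1 − 33.8%) = 3.0452%.
WACC = 0.6874 × 12.2000% + 0.3126 × 3.0452% = 9.3379%.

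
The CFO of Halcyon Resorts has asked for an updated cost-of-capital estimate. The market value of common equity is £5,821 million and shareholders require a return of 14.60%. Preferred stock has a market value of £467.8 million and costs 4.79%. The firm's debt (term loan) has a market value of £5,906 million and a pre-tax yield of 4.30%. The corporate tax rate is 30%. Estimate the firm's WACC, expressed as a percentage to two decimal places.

8.61%

Total capital V = 5821 + 467.8 + 5906 = 12194.8.
Equity: weight = 5821/12194.8 = 0.4773; cost = 14.6%.
Preferred: weight = 467.8/12194.8 = 0.0384; cost = 4.79%.
Term loan: weight = 5906/12194.8 = 0.4843; after-tax cost = 4.3% × (1 − 30%) = 3.0100%.
WACC = 0.4773 × 14.6000% + 0.0384 × 4.7900% + 0.4843 × 3.0100% = 8.6106%.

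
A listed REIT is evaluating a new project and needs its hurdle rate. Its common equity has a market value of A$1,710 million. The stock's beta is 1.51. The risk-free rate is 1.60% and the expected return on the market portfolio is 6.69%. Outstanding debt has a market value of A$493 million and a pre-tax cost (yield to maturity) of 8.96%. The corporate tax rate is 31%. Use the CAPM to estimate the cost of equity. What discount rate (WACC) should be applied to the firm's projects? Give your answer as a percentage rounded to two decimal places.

Market risk premium = 6.69% − 1.6% = 5.09%.
Cost of equity via CAPM: Re = 1.6% + 1.51 × 5.09% = 9.2859%.
Total capital V = 1710 + 493 = 2203.
Equity: weight = 1710/2203 = 0.7762; cost = 9.2859%.
Debt: weight = 493/2203 = 0.2238; after-tax cost = 8.96% × (1 − 31%) = 6.1824%.
WACC = 0.7762 × 9.2859% + 0.2238 × 6.1824% = 8.5914%.

8.59%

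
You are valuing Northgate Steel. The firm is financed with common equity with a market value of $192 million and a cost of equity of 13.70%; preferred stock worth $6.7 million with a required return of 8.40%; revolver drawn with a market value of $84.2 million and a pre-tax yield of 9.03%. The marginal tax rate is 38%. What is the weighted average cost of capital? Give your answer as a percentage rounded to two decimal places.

11.16%

Total capital V = 192 + 6.7 + 84.2 = 282.9.
Equity: weight = 192/282.9 = 0.6787; cost = 13.7%.
Preferred: weight = 6.7/282.9 = 0.0237; cost = 8.4%.
Revolver drawn: weight = 84.2/282.9 = 0.2976; after-tax cost = 9.03% × (1 − 38%) = 5.5986%.
WACC = 0.6787 × 13.7000% + 0.0237 × 8.4000% + 0.2976 × 5.5986% = 11.1632%.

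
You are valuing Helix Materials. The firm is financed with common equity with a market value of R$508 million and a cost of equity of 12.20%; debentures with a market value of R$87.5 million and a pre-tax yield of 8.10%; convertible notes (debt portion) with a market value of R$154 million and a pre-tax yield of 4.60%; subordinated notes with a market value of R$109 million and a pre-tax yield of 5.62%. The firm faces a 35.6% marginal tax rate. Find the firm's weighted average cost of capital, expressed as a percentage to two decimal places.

Total capital V = 508 + 87.5 + 154 + 109 = 858.5.
Equity: weight = 508/858.5 = 0.5917; cost = 12.2%.
Debentures: weight = 87.5/858.5 = 0.1019; after-tax cost = 8.1% × (1 − 35.6%) = 5.2164%.
Convertible notes (debt portion): weight = 154/858.5 = 0.1794; after-tax cost = 4.6% × (1 − 35.6%) = 2.9624%.
Subordinated notes: weight = 109/858.5 = 0.1270; after-tax cost = 5.62% × (1 − 35.6%) = 3.6193%.
WACC = 0.5917 × 12.2000% + 0.1019 × 5.2164% + 0.1794 × 2.9624% + 0.1270 × 3.6193% = 8.7417%.

8.74%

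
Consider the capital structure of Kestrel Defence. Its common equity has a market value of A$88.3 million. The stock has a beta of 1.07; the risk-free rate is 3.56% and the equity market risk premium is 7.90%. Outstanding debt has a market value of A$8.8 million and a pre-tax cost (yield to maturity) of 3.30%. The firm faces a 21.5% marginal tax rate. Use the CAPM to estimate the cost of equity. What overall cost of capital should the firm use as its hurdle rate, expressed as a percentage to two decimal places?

Cost of equity via CAPM: Re = 3.56% + 1.07 × 7.9% = 12.0130%.
Total capital V = 88.3 + 8.8 = 97.1.
Equity: weight = 88.3/97.1 = 0.9094; cost = 12.013%.
Debt: weight = 8.8/97.1 = 0.0906; after-tax cost = 3.3% × (1 − 21.5%) = 2.5905%.
WACC = 0.9094 × 12.0130% + 0.0906 × 2.5905% = 11.1591%.

11.16%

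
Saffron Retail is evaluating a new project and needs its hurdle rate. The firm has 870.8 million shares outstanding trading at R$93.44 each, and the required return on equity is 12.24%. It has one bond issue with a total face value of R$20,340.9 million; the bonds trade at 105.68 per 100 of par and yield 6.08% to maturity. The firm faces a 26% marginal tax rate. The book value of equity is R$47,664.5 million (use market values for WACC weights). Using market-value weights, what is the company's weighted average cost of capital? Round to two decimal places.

10.62%

Market value of equity E = 93.44 × 870.8m = 81367.552m. Market value of debt D = 20340.9m × 105.68/100 = 21496.26312m.
Total capital V = 81367.552 + 21496.26312 = 102863.81512.
Equity: weight = 81367.552/102863.81512 = 0.7910; cost = 12.24%.
Bonds outstanding: weight = 21496.26312/102863.81512 = 0.2090; after-tax cost = 6.08% × (1 − 26%) = 4.4992%.
WACC = 0.7910 × 12.2400% + 0.2090 × 4.4992% = 10.6223%.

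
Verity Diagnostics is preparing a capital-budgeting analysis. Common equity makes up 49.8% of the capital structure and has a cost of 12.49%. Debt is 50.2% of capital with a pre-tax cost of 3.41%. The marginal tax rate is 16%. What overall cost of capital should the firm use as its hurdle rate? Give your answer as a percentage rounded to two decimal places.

After-tax cost of debt = 3.41% × (1 − 16%) = 2.8644%.
WACC = 0.498 × 12.4900% + 0.502 × 2.8644% = 7.6579%.

7.66%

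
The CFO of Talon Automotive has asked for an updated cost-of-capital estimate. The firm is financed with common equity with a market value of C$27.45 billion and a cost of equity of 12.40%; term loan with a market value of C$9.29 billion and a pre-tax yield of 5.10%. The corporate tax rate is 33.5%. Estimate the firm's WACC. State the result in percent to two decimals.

Total capital V = 27.45 + 9.29 = 36.74.
Equity: weight = 27.45/36.74 = 0.7471; cost = 12.4%.
Term loan: weight = 9.29/36.74 = 0.2529; after-tax cost = 5.1% × (1 − 33.5%) = 3.3915%.
WACC = 0.7471 × 12.4000% + 0.2529 × 3.3915% = 10.1221%.

10.12%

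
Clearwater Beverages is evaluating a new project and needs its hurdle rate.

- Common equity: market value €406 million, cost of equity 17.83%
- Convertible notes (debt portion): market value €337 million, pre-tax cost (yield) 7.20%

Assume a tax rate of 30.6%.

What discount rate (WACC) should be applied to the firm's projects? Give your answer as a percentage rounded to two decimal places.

12.01%

Total capital V = 406 + 337 = 743.
Equity: weight = 406/743 = 0.5464; cost = 17.83%.
Convertible notes (debt portion): weight = 337/743 = 0.4536; after-tax cost = 7.2% × (1 − 30.6%) = 4.9968%.
WACC = 0.5464 × 17.8300% + 0.4536 × 4.9968% = 12.0093%.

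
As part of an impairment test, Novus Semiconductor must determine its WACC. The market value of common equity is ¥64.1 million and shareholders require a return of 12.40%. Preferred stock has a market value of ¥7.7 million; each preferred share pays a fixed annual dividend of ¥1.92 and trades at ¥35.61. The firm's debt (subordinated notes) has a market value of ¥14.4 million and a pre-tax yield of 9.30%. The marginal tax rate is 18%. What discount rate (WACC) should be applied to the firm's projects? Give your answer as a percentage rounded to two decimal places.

Cost of preferred: Rp = 1.92 / 35.61 = 5.3917%.
Total capital V = 64.1 + 7.7 + 14.4 = 86.2.
Equity: weight = 64.1/86.2 = 0.7436; cost = 12.4%.
Preferred: weight = 7.7/86.2 = 0.0893; cost = 5.3917%.
Subordinated notes: weight = 14.4/86.2 = 0.1671; after-tax cost = 9.3% × (1 − 18%) = 7.6260%.
WACC = 0.7436 × 12.4000% + 0.0893 × 5.3917% + 0.1671 × 7.6260% = 10.9765%.

10.98%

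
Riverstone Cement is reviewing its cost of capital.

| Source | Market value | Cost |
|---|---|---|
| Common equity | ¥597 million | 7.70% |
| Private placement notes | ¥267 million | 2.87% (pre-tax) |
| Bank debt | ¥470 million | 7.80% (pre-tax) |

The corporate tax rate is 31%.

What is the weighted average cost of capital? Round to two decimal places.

5.74%

Total capital V = 597 + 267 + 470 = 1334.
Equity: weight = 597/1334 = 0.4475; cost = 7.7%.
Private placement notes: weight = 267/1334 = 0.2001; after-tax cost = 2.87% × (1 − 31%) = 1.9803%.
Bank debt: weight = 470/1334 = 0.3523; after-tax cost = 7.8% × (1 − 31%) = 5.3820%.
WACC = 0.4475 × 7.7000% + 0.2001 × 1.9803% + 0.3523 × 5.3820% = 5.7385%.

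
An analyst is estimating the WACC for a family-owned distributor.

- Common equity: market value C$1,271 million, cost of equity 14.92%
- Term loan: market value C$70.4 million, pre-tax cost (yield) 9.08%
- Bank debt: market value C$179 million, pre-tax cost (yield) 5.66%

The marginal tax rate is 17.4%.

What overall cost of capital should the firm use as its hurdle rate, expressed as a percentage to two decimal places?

Total capital V = 1271 + 70.4 + 179 = 1520.4.
Equity: weight = 1271/1520.4 = 0.8360; cost = 14.92%.
Term loan: weight = 70.4/1520.4 = 0.0463; after-tax cost = 9.08% × (1 − 17.4%) = 7.5001%.
Bank debt: weight = 179/1520.4 = 0.1177; after-tax cost = 5.66% × (1 − 17.4%) = 4.6752%.
WACC = 0.8360 × 14.9200% + 0.0463 × 7.5001% + 0.1177 × 4.6752% = 13.3703%.

13.37%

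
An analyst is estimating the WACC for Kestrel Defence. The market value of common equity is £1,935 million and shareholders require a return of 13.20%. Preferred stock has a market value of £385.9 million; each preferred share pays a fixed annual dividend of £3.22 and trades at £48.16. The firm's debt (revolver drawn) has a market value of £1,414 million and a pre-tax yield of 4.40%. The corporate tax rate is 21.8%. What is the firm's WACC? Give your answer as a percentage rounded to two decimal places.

Cost of preferred: Rp = 3.22 / 48.16 = 6.6860%.
Total capital V = 1935 + 385.9 + 1414 = 3734.9.
Equity: weight = 1935/3734.9 = 0.5181; cost = 13.2%.
Preferred: weight = 385.9/3734.9 = 0.1033; cost = 6.686%.
Revolver drawn: weight = 1414/3734.9 = 0.3786; after-tax cost = 4.4% × (1 − 21.8%) = 3.4408%.
WACC = 0.5181 × 13.2000% + 0.1033 × 6.6860% + 0.3786 × 3.4408% = 8.8322%.

8.83%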